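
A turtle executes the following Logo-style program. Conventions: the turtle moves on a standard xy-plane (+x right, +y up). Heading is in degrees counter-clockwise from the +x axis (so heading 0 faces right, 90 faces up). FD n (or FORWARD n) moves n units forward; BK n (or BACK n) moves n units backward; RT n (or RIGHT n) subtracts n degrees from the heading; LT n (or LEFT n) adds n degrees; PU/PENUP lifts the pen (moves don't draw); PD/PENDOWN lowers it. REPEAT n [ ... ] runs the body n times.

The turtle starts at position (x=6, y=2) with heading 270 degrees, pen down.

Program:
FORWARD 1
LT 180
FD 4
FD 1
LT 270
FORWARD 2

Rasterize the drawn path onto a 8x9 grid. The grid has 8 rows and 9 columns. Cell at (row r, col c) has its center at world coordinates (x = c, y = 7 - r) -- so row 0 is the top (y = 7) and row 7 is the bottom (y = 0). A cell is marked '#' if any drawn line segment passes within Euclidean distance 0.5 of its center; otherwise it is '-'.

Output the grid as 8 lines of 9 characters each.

Answer: ---------
------###
------#--
------#--
------#--
------#--
------#--
---------

Derivation:
Segment 0: (6,2) -> (6,1)
Segment 1: (6,1) -> (6,5)
Segment 2: (6,5) -> (6,6)
Segment 3: (6,6) -> (8,6)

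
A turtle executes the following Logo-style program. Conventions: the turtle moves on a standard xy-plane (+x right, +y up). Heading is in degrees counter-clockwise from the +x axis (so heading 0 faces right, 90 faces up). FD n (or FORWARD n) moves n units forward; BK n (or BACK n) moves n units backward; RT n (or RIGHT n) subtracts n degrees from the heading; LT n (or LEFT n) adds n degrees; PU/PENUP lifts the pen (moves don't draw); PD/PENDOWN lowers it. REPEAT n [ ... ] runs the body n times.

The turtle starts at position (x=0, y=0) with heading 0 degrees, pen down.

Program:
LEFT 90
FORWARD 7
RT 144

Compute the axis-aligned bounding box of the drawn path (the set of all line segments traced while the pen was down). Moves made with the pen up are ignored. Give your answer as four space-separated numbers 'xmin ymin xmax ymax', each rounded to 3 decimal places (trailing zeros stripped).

Answer: 0 0 0 7

Derivation:
Executing turtle program step by step:
Start: pos=(0,0), heading=0, pen down
LT 90: heading 0 -> 90
FD 7: (0,0) -> (0,7) [heading=90, draw]
RT 144: heading 90 -> 306
Final: pos=(0,7), heading=306, 1 segment(s) drawn

Segment endpoints: x in {0, 0}, y in {0, 7}
xmin=0, ymin=0, xmax=0, ymax=7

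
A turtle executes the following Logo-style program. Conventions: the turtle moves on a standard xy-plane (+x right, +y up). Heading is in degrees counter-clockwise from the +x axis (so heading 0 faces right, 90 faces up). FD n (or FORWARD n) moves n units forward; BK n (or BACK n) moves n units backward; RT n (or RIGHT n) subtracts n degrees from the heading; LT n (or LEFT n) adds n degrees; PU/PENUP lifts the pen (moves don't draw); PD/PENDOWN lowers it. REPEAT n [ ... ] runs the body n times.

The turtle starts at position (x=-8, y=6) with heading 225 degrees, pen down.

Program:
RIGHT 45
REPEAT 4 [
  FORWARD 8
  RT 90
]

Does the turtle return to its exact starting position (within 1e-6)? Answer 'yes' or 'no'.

Answer: yes

Derivation:
Executing turtle program step by step:
Start: pos=(-8,6), heading=225, pen down
RT 45: heading 225 -> 180
REPEAT 4 [
  -- iteration 1/4 --
  FD 8: (-8,6) -> (-16,6) [heading=180, draw]
  RT 90: heading 180 -> 90
  -- iteration 2/4 --
  FD 8: (-16,6) -> (-16,14) [heading=90, draw]
  RT 90: heading 90 -> 0
  -- iteration 3/4 --
  FD 8: (-16,14) -> (-8,14) [heading=0, draw]
  RT 90: heading 0 -> 270
  -- iteration 4/4 --
  FD 8: (-8,14) -> (-8,6) [heading=270, draw]
  RT 90: heading 270 -> 180
]
Final: pos=(-8,6), heading=180, 4 segment(s) drawn

Start position: (-8, 6)
Final position: (-8, 6)
Distance = 0; < 1e-6 -> CLOSED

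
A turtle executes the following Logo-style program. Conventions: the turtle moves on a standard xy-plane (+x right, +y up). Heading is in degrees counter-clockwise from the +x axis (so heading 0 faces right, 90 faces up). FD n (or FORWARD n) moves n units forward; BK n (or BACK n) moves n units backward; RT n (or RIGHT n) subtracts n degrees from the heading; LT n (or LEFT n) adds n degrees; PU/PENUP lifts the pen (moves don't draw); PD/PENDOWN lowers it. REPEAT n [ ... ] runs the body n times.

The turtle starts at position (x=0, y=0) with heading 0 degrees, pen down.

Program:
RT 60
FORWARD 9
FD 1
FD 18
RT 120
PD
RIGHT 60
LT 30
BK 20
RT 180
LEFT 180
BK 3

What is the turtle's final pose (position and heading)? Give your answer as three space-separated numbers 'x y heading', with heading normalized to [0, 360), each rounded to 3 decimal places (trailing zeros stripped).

Answer: 33.919 -35.749 150

Derivation:
Executing turtle program step by step:
Start: pos=(0,0), heading=0, pen down
RT 60: heading 0 -> 300
FD 9: (0,0) -> (4.5,-7.794) [heading=300, draw]
FD 1: (4.5,-7.794) -> (5,-8.66) [heading=300, draw]
FD 18: (5,-8.66) -> (14,-24.249) [heading=300, draw]
RT 120: heading 300 -> 180
PD: pen down
RT 60: heading 180 -> 120
LT 30: heading 120 -> 150
BK 20: (14,-24.249) -> (31.321,-34.249) [heading=150, draw]
RT 180: heading 150 -> 330
LT 180: heading 330 -> 150
BK 3: (31.321,-34.249) -> (33.919,-35.749) [heading=150, draw]
Final: pos=(33.919,-35.749), heading=150, 5 segment(s) drawn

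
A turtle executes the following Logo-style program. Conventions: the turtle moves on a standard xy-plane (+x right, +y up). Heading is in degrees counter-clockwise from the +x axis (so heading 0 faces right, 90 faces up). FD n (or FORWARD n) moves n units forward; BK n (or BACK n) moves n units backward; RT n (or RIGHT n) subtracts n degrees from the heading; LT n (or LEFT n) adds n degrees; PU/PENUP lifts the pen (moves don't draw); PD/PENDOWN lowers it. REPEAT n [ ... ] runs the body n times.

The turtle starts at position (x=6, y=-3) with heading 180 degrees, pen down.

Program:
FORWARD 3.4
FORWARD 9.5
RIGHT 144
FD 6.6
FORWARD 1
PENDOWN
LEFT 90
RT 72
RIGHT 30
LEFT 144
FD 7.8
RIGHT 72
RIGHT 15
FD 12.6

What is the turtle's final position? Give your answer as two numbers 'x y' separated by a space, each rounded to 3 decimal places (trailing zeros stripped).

Answer: -6.41 15.534

Derivation:
Executing turtle program step by step:
Start: pos=(6,-3), heading=180, pen down
FD 3.4: (6,-3) -> (2.6,-3) [heading=180, draw]
FD 9.5: (2.6,-3) -> (-6.9,-3) [heading=180, draw]
RT 144: heading 180 -> 36
FD 6.6: (-6.9,-3) -> (-1.56,0.879) [heading=36, draw]
FD 1: (-1.56,0.879) -> (-0.751,1.467) [heading=36, draw]
PD: pen down
LT 90: heading 36 -> 126
RT 72: heading 126 -> 54
RT 30: heading 54 -> 24
LT 144: heading 24 -> 168
FD 7.8: (-0.751,1.467) -> (-8.381,3.089) [heading=168, draw]
RT 72: heading 168 -> 96
RT 15: heading 96 -> 81
FD 12.6: (-8.381,3.089) -> (-6.41,15.534) [heading=81, draw]
Final: pos=(-6.41,15.534), heading=81, 6 segment(s) drawn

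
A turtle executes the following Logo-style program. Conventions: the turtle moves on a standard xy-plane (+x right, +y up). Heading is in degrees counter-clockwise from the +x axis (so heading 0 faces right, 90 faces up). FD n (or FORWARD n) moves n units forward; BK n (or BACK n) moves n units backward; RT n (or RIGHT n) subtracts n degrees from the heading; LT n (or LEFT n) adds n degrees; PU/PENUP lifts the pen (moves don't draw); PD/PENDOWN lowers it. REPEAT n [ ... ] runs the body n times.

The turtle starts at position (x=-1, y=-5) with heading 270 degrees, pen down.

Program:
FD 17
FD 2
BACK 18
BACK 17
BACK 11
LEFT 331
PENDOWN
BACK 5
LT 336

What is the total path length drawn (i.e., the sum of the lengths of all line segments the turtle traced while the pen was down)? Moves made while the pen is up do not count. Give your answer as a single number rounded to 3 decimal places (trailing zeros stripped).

Answer: 70

Derivation:
Executing turtle program step by step:
Start: pos=(-1,-5), heading=270, pen down
FD 17: (-1,-5) -> (-1,-22) [heading=270, draw]
FD 2: (-1,-22) -> (-1,-24) [heading=270, draw]
BK 18: (-1,-24) -> (-1,-6) [heading=270, draw]
BK 17: (-1,-6) -> (-1,11) [heading=270, draw]
BK 11: (-1,11) -> (-1,22) [heading=270, draw]
LT 331: heading 270 -> 241
PD: pen down
BK 5: (-1,22) -> (1.424,26.373) [heading=241, draw]
LT 336: heading 241 -> 217
Final: pos=(1.424,26.373), heading=217, 6 segment(s) drawn

Segment lengths:
  seg 1: (-1,-5) -> (-1,-22), length = 17
  seg 2: (-1,-22) -> (-1,-24), length = 2
  seg 3: (-1,-24) -> (-1,-6), length = 18
  seg 4: (-1,-6) -> (-1,11), length = 17
  seg 5: (-1,11) -> (-1,22), length = 11
  seg 6: (-1,22) -> (1.424,26.373), length = 5
Total = 70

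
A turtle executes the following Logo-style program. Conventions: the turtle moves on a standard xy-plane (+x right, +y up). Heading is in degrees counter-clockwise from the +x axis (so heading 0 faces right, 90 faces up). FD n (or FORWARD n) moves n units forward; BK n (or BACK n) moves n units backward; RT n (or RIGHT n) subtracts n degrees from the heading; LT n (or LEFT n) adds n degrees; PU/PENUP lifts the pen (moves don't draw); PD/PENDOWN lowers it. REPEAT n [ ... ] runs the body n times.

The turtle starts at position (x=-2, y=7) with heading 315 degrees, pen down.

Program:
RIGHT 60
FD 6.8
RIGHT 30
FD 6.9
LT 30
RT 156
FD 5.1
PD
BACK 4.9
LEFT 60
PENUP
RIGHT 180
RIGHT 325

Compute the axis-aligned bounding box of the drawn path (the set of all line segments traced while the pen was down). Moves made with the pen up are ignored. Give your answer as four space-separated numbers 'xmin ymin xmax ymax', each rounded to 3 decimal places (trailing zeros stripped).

Executing turtle program step by step:
Start: pos=(-2,7), heading=315, pen down
RT 60: heading 315 -> 255
FD 6.8: (-2,7) -> (-3.76,0.432) [heading=255, draw]
RT 30: heading 255 -> 225
FD 6.9: (-3.76,0.432) -> (-8.639,-4.447) [heading=225, draw]
LT 30: heading 225 -> 255
RT 156: heading 255 -> 99
FD 5.1: (-8.639,-4.447) -> (-9.437,0.59) [heading=99, draw]
PD: pen down
BK 4.9: (-9.437,0.59) -> (-8.67,-4.25) [heading=99, draw]
LT 60: heading 99 -> 159
PU: pen up
RT 180: heading 159 -> 339
RT 325: heading 339 -> 14
Final: pos=(-8.67,-4.25), heading=14, 4 segment(s) drawn

Segment endpoints: x in {-9.437, -8.67, -8.639, -3.76, -2}, y in {-4.447, -4.25, 0.432, 0.59, 7}
xmin=-9.437, ymin=-4.447, xmax=-2, ymax=7

Answer: -9.437 -4.447 -2 7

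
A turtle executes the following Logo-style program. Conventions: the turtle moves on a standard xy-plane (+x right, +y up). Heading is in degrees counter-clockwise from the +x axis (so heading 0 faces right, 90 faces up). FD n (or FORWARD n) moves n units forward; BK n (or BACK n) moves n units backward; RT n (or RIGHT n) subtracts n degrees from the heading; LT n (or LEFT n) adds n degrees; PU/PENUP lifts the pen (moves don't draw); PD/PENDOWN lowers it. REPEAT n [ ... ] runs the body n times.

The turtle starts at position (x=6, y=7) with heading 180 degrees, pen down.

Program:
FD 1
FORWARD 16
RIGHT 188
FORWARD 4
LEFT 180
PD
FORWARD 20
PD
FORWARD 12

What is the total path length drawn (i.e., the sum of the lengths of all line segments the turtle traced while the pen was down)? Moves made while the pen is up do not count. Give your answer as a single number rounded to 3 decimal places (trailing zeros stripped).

Answer: 53

Derivation:
Executing turtle program step by step:
Start: pos=(6,7), heading=180, pen down
FD 1: (6,7) -> (5,7) [heading=180, draw]
FD 16: (5,7) -> (-11,7) [heading=180, draw]
RT 188: heading 180 -> 352
FD 4: (-11,7) -> (-7.039,6.443) [heading=352, draw]
LT 180: heading 352 -> 172
PD: pen down
FD 20: (-7.039,6.443) -> (-26.844,9.227) [heading=172, draw]
PD: pen down
FD 12: (-26.844,9.227) -> (-38.728,10.897) [heading=172, draw]
Final: pos=(-38.728,10.897), heading=172, 5 segment(s) drawn

Segment lengths:
  seg 1: (6,7) -> (5,7), length = 1
  seg 2: (5,7) -> (-11,7), length = 16
  seg 3: (-11,7) -> (-7.039,6.443), length = 4
  seg 4: (-7.039,6.443) -> (-26.844,9.227), length = 20
  seg 5: (-26.844,9.227) -> (-38.728,10.897), length = 12
Total = 53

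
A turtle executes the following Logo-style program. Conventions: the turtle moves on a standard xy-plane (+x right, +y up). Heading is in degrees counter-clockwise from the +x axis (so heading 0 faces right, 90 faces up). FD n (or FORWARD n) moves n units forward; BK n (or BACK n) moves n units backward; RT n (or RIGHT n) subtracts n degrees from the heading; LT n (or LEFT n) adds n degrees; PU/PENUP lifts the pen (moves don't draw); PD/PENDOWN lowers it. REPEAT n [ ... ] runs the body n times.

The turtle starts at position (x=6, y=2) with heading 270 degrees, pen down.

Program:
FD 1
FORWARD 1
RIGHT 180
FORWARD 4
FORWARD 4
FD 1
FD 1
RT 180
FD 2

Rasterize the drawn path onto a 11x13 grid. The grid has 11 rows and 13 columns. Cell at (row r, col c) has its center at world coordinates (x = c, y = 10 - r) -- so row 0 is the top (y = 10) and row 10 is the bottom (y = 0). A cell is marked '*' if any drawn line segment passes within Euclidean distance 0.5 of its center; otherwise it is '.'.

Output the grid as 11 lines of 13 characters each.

Segment 0: (6,2) -> (6,1)
Segment 1: (6,1) -> (6,0)
Segment 2: (6,0) -> (6,4)
Segment 3: (6,4) -> (6,8)
Segment 4: (6,8) -> (6,9)
Segment 5: (6,9) -> (6,10)
Segment 6: (6,10) -> (6,8)

Answer: ......*......
......*......
......*......
......*......
......*......
......*......
......*......
......*......
......*......
......*......
......*......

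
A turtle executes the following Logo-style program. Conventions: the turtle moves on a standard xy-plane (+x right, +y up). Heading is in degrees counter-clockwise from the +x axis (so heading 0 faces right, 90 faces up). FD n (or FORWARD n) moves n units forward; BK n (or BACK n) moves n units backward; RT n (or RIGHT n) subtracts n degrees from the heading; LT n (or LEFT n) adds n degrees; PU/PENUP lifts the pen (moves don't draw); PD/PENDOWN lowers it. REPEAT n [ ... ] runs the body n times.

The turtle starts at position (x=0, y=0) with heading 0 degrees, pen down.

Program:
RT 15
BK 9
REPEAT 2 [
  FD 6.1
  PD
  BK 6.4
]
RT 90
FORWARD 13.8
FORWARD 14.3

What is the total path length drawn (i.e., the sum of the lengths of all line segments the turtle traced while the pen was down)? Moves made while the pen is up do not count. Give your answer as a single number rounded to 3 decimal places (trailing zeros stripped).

Executing turtle program step by step:
Start: pos=(0,0), heading=0, pen down
RT 15: heading 0 -> 345
BK 9: (0,0) -> (-8.693,2.329) [heading=345, draw]
REPEAT 2 [
  -- iteration 1/2 --
  FD 6.1: (-8.693,2.329) -> (-2.801,0.751) [heading=345, draw]
  PD: pen down
  BK 6.4: (-2.801,0.751) -> (-8.983,2.407) [heading=345, draw]
  -- iteration 2/2 --
  FD 6.1: (-8.983,2.407) -> (-3.091,0.828) [heading=345, draw]
  PD: pen down
  BK 6.4: (-3.091,0.828) -> (-9.273,2.485) [heading=345, draw]
]
RT 90: heading 345 -> 255
FD 13.8: (-9.273,2.485) -> (-12.845,-10.845) [heading=255, draw]
FD 14.3: (-12.845,-10.845) -> (-16.546,-24.658) [heading=255, draw]
Final: pos=(-16.546,-24.658), heading=255, 7 segment(s) drawn

Segment lengths:
  seg 1: (0,0) -> (-8.693,2.329), length = 9
  seg 2: (-8.693,2.329) -> (-2.801,0.751), length = 6.1
  seg 3: (-2.801,0.751) -> (-8.983,2.407), length = 6.4
  seg 4: (-8.983,2.407) -> (-3.091,0.828), length = 6.1
  seg 5: (-3.091,0.828) -> (-9.273,2.485), length = 6.4
  seg 6: (-9.273,2.485) -> (-12.845,-10.845), length = 13.8
  seg 7: (-12.845,-10.845) -> (-16.546,-24.658), length = 14.3
Total = 62.1

Answer: 62.1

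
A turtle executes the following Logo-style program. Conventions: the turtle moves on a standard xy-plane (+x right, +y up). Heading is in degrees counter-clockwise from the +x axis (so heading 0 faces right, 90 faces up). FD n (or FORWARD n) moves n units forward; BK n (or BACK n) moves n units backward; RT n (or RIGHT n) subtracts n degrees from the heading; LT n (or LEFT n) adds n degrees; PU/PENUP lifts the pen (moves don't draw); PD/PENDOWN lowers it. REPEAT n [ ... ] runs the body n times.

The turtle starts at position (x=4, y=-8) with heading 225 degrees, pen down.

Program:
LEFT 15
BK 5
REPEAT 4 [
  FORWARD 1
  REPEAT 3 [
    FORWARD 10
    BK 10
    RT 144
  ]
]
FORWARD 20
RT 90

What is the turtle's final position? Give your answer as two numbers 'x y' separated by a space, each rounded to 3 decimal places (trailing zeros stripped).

Answer: 19.213 -17.79

Derivation:
Executing turtle program step by step:
Start: pos=(4,-8), heading=225, pen down
LT 15: heading 225 -> 240
BK 5: (4,-8) -> (6.5,-3.67) [heading=240, draw]
REPEAT 4 [
  -- iteration 1/4 --
  FD 1: (6.5,-3.67) -> (6,-4.536) [heading=240, draw]
  REPEAT 3 [
    -- iteration 1/3 --
    FD 10: (6,-4.536) -> (1,-13.196) [heading=240, draw]
    BK 10: (1,-13.196) -> (6,-4.536) [heading=240, draw]
    RT 144: heading 240 -> 96
    -- iteration 2/3 --
    FD 10: (6,-4.536) -> (4.955,5.409) [heading=96, draw]
    BK 10: (4.955,5.409) -> (6,-4.536) [heading=96, draw]
    RT 144: heading 96 -> 312
    -- iteration 3/3 --
    FD 10: (6,-4.536) -> (12.691,-11.967) [heading=312, draw]
    BK 10: (12.691,-11.967) -> (6,-4.536) [heading=312, draw]
    RT 144: heading 312 -> 168
  ]
  -- iteration 2/4 --
  FD 1: (6,-4.536) -> (5.022,-4.328) [heading=168, draw]
  REPEAT 3 [
    -- iteration 1/3 --
    FD 10: (5.022,-4.328) -> (-4.76,-2.249) [heading=168, draw]
    BK 10: (-4.76,-2.249) -> (5.022,-4.328) [heading=168, draw]
    RT 144: heading 168 -> 24
    -- iteration 2/3 --
    FD 10: (5.022,-4.328) -> (14.157,-0.261) [heading=24, draw]
    BK 10: (14.157,-0.261) -> (5.022,-4.328) [heading=24, draw]
    RT 144: heading 24 -> 240
    -- iteration 3/3 --
    FD 10: (5.022,-4.328) -> (0.022,-12.988) [heading=240, draw]
    BK 10: (0.022,-12.988) -> (5.022,-4.328) [heading=240, draw]
    RT 144: heading 240 -> 96
  ]
  -- iteration 3/4 --
  FD 1: (5.022,-4.328) -> (4.917,-3.333) [heading=96, draw]
  REPEAT 3 [
    -- iteration 1/3 --
    FD 10: (4.917,-3.333) -> (3.872,6.612) [heading=96, draw]
    BK 10: (3.872,6.612) -> (4.917,-3.333) [heading=96, draw]
    RT 144: heading 96 -> 312
    -- iteration 2/3 --
    FD 10: (4.917,-3.333) -> (11.609,-10.765) [heading=312, draw]
    BK 10: (11.609,-10.765) -> (4.917,-3.333) [heading=312, draw]
    RT 144: heading 312 -> 168
    -- iteration 3/3 --
    FD 10: (4.917,-3.333) -> (-4.864,-1.254) [heading=168, draw]
    BK 10: (-4.864,-1.254) -> (4.917,-3.333) [heading=168, draw]
    RT 144: heading 168 -> 24
  ]
  -- iteration 4/4 --
  FD 1: (4.917,-3.333) -> (5.831,-2.927) [heading=24, draw]
  REPEAT 3 [
    -- iteration 1/3 --
    FD 10: (5.831,-2.927) -> (14.966,1.141) [heading=24, draw]
    BK 10: (14.966,1.141) -> (5.831,-2.927) [heading=24, draw]
    RT 144: heading 24 -> 240
    -- iteration 2/3 --
    FD 10: (5.831,-2.927) -> (0.831,-11.587) [heading=240, draw]
    BK 10: (0.831,-11.587) -> (5.831,-2.927) [heading=240, draw]
    RT 144: heading 240 -> 96
    -- iteration 3/3 --
    FD 10: (5.831,-2.927) -> (4.786,7.018) [heading=96, draw]
    BK 10: (4.786,7.018) -> (5.831,-2.927) [heading=96, draw]
    RT 144: heading 96 -> 312
  ]
]
FD 20: (5.831,-2.927) -> (19.213,-17.79) [heading=312, draw]
RT 90: heading 312 -> 222
Final: pos=(19.213,-17.79), heading=222, 30 segment(s) drawn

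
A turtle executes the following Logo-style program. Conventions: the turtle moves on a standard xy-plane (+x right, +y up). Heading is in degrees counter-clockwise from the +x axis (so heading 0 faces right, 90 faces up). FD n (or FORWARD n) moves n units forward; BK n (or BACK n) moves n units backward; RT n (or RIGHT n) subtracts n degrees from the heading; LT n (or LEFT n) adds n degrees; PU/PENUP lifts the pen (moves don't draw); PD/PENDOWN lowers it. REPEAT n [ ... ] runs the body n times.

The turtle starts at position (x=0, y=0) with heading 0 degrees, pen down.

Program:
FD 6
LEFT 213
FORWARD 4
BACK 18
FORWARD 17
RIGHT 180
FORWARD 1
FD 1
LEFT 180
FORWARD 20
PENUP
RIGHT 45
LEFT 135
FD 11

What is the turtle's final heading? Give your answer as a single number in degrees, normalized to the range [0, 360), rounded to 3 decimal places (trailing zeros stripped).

Answer: 303

Derivation:
Executing turtle program step by step:
Start: pos=(0,0), heading=0, pen down
FD 6: (0,0) -> (6,0) [heading=0, draw]
LT 213: heading 0 -> 213
FD 4: (6,0) -> (2.645,-2.179) [heading=213, draw]
BK 18: (2.645,-2.179) -> (17.741,7.625) [heading=213, draw]
FD 17: (17.741,7.625) -> (3.484,-1.634) [heading=213, draw]
RT 180: heading 213 -> 33
FD 1: (3.484,-1.634) -> (4.323,-1.089) [heading=33, draw]
FD 1: (4.323,-1.089) -> (5.161,-0.545) [heading=33, draw]
LT 180: heading 33 -> 213
FD 20: (5.161,-0.545) -> (-11.612,-11.437) [heading=213, draw]
PU: pen up
RT 45: heading 213 -> 168
LT 135: heading 168 -> 303
FD 11: (-11.612,-11.437) -> (-5.621,-20.663) [heading=303, move]
Final: pos=(-5.621,-20.663), heading=303, 7 segment(s) drawn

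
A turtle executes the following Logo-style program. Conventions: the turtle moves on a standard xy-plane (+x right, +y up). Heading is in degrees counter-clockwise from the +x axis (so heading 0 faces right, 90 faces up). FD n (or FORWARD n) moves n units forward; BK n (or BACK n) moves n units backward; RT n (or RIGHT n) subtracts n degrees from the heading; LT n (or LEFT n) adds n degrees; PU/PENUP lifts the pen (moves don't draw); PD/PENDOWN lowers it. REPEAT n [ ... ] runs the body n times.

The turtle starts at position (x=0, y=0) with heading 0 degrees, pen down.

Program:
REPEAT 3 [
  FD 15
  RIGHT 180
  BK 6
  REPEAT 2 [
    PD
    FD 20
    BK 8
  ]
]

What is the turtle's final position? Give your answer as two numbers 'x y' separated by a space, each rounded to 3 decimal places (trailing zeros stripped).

Answer: -3 0

Derivation:
Executing turtle program step by step:
Start: pos=(0,0), heading=0, pen down
REPEAT 3 [
  -- iteration 1/3 --
  FD 15: (0,0) -> (15,0) [heading=0, draw]
  RT 180: heading 0 -> 180
  BK 6: (15,0) -> (21,0) [heading=180, draw]
  REPEAT 2 [
    -- iteration 1/2 --
    PD: pen down
    FD 20: (21,0) -> (1,0) [heading=180, draw]
    BK 8: (1,0) -> (9,0) [heading=180, draw]
    -- iteration 2/2 --
    PD: pen down
    FD 20: (9,0) -> (-11,0) [heading=180, draw]
    BK 8: (-11,0) -> (-3,0) [heading=180, draw]
  ]
  -- iteration 2/3 --
  FD 15: (-3,0) -> (-18,0) [heading=180, draw]
  RT 180: heading 180 -> 0
  BK 6: (-18,0) -> (-24,0) [heading=0, draw]
  REPEAT 2 [
    -- iteration 1/2 --
    PD: pen down
    FD 20: (-24,0) -> (-4,0) [heading=0, draw]
    BK 8: (-4,0) -> (-12,0) [heading=0, draw]
    -- iteration 2/2 --
    PD: pen down
    FD 20: (-12,0) -> (8,0) [heading=0, draw]
    BK 8: (8,0) -> (0,0) [heading=0, draw]
  ]
  -- iteration 3/3 --
  FD 15: (0,0) -> (15,0) [heading=0, draw]
  RT 180: heading 0 -> 180
  BK 6: (15,0) -> (21,0) [heading=180, draw]
  REPEAT 2 [
    -- iteration 1/2 --
    PD: pen down
    FD 20: (21,0) -> (1,0) [heading=180, draw]
    BK 8: (1,0) -> (9,0) [heading=180, draw]
    -- iteration 2/2 --
    PD: pen down
    FD 20: (9,0) -> (-11,0) [heading=180, draw]
    BK 8: (-11,0) -> (-3,0) [heading=180, draw]
  ]
]
Final: pos=(-3,0), heading=180, 18 segment(s) drawn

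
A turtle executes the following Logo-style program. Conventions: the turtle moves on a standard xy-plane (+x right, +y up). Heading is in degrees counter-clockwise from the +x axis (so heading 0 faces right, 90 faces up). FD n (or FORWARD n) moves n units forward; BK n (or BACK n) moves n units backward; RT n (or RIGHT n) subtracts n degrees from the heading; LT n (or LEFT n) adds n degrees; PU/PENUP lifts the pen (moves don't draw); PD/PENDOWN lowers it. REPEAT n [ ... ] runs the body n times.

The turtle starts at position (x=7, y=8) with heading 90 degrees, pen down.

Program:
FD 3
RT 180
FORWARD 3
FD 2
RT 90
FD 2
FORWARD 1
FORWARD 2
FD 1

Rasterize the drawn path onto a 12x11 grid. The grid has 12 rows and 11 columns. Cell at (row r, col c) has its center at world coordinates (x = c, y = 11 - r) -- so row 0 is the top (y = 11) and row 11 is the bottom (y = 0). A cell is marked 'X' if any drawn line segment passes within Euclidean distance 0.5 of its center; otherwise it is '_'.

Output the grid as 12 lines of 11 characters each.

Segment 0: (7,8) -> (7,11)
Segment 1: (7,11) -> (7,8)
Segment 2: (7,8) -> (7,6)
Segment 3: (7,6) -> (5,6)
Segment 4: (5,6) -> (4,6)
Segment 5: (4,6) -> (2,6)
Segment 6: (2,6) -> (1,6)

Answer: _______X___
_______X___
_______X___
_______X___
_______X___
_XXXXXXX___
___________
___________
___________
___________
___________
___________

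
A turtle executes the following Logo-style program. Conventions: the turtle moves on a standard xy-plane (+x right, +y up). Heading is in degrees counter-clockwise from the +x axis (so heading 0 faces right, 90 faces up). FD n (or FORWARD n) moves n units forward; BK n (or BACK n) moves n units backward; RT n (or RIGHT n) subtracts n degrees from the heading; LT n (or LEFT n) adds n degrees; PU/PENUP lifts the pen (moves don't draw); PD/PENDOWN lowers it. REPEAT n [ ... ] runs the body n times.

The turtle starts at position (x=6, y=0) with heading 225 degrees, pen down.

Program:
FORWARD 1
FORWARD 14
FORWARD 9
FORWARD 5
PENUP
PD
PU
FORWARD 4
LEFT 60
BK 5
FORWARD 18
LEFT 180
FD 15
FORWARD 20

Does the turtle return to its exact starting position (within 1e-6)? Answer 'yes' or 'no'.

Answer: no

Derivation:
Executing turtle program step by step:
Start: pos=(6,0), heading=225, pen down
FD 1: (6,0) -> (5.293,-0.707) [heading=225, draw]
FD 14: (5.293,-0.707) -> (-4.607,-10.607) [heading=225, draw]
FD 9: (-4.607,-10.607) -> (-10.971,-16.971) [heading=225, draw]
FD 5: (-10.971,-16.971) -> (-14.506,-20.506) [heading=225, draw]
PU: pen up
PD: pen down
PU: pen up
FD 4: (-14.506,-20.506) -> (-17.335,-23.335) [heading=225, move]
LT 60: heading 225 -> 285
BK 5: (-17.335,-23.335) -> (-18.629,-18.505) [heading=285, move]
FD 18: (-18.629,-18.505) -> (-13.97,-35.892) [heading=285, move]
LT 180: heading 285 -> 105
FD 15: (-13.97,-35.892) -> (-17.852,-21.403) [heading=105, move]
FD 20: (-17.852,-21.403) -> (-23.029,-2.084) [heading=105, move]
Final: pos=(-23.029,-2.084), heading=105, 4 segment(s) drawn

Start position: (6, 0)
Final position: (-23.029, -2.084)
Distance = 29.103; >= 1e-6 -> NOT closed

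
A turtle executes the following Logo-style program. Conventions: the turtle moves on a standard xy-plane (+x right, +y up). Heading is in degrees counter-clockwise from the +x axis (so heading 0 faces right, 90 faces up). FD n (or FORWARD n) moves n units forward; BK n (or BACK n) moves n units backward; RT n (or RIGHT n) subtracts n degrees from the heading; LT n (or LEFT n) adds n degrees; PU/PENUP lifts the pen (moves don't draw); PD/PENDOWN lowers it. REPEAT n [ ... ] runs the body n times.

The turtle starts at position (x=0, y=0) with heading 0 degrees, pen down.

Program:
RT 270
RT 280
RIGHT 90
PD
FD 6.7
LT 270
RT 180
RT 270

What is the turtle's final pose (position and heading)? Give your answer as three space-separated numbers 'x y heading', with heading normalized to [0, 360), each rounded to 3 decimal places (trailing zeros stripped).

Executing turtle program step by step:
Start: pos=(0,0), heading=0, pen down
RT 270: heading 0 -> 90
RT 280: heading 90 -> 170
RT 90: heading 170 -> 80
PD: pen down
FD 6.7: (0,0) -> (1.163,6.598) [heading=80, draw]
LT 270: heading 80 -> 350
RT 180: heading 350 -> 170
RT 270: heading 170 -> 260
Final: pos=(1.163,6.598), heading=260, 1 segment(s) drawn

Answer: 1.163 6.598 260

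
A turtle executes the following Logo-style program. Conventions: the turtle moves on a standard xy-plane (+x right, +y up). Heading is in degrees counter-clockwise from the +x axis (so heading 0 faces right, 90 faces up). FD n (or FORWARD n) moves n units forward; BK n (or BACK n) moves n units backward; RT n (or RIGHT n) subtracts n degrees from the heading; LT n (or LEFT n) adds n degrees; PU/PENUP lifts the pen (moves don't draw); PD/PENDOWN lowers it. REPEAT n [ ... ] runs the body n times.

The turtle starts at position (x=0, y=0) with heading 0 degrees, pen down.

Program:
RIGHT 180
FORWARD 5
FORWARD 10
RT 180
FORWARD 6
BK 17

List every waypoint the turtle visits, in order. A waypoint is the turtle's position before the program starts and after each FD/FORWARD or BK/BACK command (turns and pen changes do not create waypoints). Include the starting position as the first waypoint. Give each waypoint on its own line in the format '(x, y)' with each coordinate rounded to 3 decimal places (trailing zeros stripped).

Executing turtle program step by step:
Start: pos=(0,0), heading=0, pen down
RT 180: heading 0 -> 180
FD 5: (0,0) -> (-5,0) [heading=180, draw]
FD 10: (-5,0) -> (-15,0) [heading=180, draw]
RT 180: heading 180 -> 0
FD 6: (-15,0) -> (-9,0) [heading=0, draw]
BK 17: (-9,0) -> (-26,0) [heading=0, draw]
Final: pos=(-26,0), heading=0, 4 segment(s) drawn
Waypoints (5 total):
(0, 0)
(-5, 0)
(-15, 0)
(-9, 0)
(-26, 0)

Answer: (0, 0)
(-5, 0)
(-15, 0)
(-9, 0)
(-26, 0)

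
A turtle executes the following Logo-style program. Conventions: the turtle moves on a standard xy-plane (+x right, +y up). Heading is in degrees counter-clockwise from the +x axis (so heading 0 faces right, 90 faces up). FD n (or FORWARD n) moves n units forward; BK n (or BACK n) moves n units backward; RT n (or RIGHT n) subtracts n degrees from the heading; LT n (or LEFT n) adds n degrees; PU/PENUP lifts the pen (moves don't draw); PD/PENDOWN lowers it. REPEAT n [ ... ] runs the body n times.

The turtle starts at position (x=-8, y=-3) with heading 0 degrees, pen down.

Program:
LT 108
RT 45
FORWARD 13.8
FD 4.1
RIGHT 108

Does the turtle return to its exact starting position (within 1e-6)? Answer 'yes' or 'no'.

Executing turtle program step by step:
Start: pos=(-8,-3), heading=0, pen down
LT 108: heading 0 -> 108
RT 45: heading 108 -> 63
FD 13.8: (-8,-3) -> (-1.735,9.296) [heading=63, draw]
FD 4.1: (-1.735,9.296) -> (0.126,12.949) [heading=63, draw]
RT 108: heading 63 -> 315
Final: pos=(0.126,12.949), heading=315, 2 segment(s) drawn

Start position: (-8, -3)
Final position: (0.126, 12.949)
Distance = 17.9; >= 1e-6 -> NOT closed

Answer: no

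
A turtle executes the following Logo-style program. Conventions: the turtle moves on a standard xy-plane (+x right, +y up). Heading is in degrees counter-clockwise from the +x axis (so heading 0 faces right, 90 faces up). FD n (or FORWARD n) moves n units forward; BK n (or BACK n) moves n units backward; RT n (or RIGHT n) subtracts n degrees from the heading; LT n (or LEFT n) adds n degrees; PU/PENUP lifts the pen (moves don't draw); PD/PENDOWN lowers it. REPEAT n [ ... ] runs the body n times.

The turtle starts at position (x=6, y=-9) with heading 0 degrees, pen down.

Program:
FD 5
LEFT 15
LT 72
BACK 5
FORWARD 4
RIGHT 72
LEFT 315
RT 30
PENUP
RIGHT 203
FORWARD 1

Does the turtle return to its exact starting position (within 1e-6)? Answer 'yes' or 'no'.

Executing turtle program step by step:
Start: pos=(6,-9), heading=0, pen down
FD 5: (6,-9) -> (11,-9) [heading=0, draw]
LT 15: heading 0 -> 15
LT 72: heading 15 -> 87
BK 5: (11,-9) -> (10.738,-13.993) [heading=87, draw]
FD 4: (10.738,-13.993) -> (10.948,-9.999) [heading=87, draw]
RT 72: heading 87 -> 15
LT 315: heading 15 -> 330
RT 30: heading 330 -> 300
PU: pen up
RT 203: heading 300 -> 97
FD 1: (10.948,-9.999) -> (10.826,-9.006) [heading=97, move]
Final: pos=(10.826,-9.006), heading=97, 3 segment(s) drawn

Start position: (6, -9)
Final position: (10.826, -9.006)
Distance = 4.826; >= 1e-6 -> NOT closed

Answer: no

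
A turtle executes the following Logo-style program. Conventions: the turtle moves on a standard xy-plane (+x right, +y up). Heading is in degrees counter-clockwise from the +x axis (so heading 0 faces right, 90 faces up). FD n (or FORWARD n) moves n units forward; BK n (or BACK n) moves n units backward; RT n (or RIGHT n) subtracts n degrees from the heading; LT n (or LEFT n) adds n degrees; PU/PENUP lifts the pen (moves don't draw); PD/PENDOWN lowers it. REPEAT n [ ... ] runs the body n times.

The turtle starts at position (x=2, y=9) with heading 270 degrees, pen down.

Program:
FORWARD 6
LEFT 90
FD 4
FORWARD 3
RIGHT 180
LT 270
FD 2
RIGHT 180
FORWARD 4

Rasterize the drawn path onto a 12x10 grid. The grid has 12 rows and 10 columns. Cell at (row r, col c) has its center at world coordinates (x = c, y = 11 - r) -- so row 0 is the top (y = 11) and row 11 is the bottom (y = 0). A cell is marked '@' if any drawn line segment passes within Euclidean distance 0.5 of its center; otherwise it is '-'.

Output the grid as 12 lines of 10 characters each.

Answer: ----------
----------
--@-------
--@-------
--@-------
--@-------
--@------@
--@------@
--@@@@@@@@
---------@
---------@
----------

Derivation:
Segment 0: (2,9) -> (2,3)
Segment 1: (2,3) -> (6,3)
Segment 2: (6,3) -> (9,3)
Segment 3: (9,3) -> (9,5)
Segment 4: (9,5) -> (9,1)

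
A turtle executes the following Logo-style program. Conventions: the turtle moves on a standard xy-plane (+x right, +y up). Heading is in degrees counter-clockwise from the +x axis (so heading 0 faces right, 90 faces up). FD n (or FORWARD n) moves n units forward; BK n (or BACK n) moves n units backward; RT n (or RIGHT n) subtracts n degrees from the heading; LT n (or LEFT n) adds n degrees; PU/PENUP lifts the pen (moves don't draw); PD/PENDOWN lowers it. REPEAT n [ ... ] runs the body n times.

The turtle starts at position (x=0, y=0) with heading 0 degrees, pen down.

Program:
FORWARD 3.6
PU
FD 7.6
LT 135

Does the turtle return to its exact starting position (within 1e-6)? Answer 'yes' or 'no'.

Answer: no

Derivation:
Executing turtle program step by step:
Start: pos=(0,0), heading=0, pen down
FD 3.6: (0,0) -> (3.6,0) [heading=0, draw]
PU: pen up
FD 7.6: (3.6,0) -> (11.2,0) [heading=0, move]
LT 135: heading 0 -> 135
Final: pos=(11.2,0), heading=135, 1 segment(s) drawn

Start position: (0, 0)
Final position: (11.2, 0)
Distance = 11.2; >= 1e-6 -> NOT closed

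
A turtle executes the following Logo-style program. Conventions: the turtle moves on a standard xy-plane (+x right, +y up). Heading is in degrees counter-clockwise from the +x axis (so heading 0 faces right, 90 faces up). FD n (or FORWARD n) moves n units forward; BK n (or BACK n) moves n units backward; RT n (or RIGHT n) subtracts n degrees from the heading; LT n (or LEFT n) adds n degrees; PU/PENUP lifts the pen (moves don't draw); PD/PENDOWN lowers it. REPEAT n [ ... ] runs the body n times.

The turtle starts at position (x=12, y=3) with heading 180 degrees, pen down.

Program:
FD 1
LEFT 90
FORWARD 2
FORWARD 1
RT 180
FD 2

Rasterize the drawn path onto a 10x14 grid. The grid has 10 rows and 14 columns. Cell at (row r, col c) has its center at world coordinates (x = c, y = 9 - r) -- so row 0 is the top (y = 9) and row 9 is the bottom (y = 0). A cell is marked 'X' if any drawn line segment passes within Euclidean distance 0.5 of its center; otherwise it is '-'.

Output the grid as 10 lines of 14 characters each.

Answer: --------------
--------------
--------------
--------------
--------------
--------------
-----------XX-
-----------X--
-----------X--
-----------X--

Derivation:
Segment 0: (12,3) -> (11,3)
Segment 1: (11,3) -> (11,1)
Segment 2: (11,1) -> (11,0)
Segment 3: (11,0) -> (11,2)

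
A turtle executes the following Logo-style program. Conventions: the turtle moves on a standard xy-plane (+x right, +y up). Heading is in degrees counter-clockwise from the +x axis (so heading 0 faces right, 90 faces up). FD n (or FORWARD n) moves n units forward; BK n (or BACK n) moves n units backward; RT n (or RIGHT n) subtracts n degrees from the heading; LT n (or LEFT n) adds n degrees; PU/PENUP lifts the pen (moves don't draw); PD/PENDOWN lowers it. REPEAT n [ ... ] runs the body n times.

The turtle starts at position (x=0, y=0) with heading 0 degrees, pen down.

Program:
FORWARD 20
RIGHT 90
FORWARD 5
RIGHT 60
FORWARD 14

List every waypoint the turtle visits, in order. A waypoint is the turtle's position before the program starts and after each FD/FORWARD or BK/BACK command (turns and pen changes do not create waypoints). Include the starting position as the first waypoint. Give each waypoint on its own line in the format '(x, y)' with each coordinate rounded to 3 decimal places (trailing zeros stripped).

Executing turtle program step by step:
Start: pos=(0,0), heading=0, pen down
FD 20: (0,0) -> (20,0) [heading=0, draw]
RT 90: heading 0 -> 270
FD 5: (20,0) -> (20,-5) [heading=270, draw]
RT 60: heading 270 -> 210
FD 14: (20,-5) -> (7.876,-12) [heading=210, draw]
Final: pos=(7.876,-12), heading=210, 3 segment(s) drawn
Waypoints (4 total):
(0, 0)
(20, 0)
(20, -5)
(7.876, -12)

Answer: (0, 0)
(20, 0)
(20, -5)
(7.876, -12)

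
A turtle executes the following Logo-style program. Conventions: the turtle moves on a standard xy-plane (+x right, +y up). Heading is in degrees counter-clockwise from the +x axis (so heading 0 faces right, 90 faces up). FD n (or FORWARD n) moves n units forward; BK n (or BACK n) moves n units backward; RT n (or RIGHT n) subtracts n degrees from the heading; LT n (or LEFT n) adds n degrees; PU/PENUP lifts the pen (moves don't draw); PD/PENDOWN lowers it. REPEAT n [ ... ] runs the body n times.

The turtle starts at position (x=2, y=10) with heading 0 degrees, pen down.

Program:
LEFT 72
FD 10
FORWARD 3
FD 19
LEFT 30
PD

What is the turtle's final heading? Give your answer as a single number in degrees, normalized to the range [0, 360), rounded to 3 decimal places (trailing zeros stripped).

Executing turtle program step by step:
Start: pos=(2,10), heading=0, pen down
LT 72: heading 0 -> 72
FD 10: (2,10) -> (5.09,19.511) [heading=72, draw]
FD 3: (5.09,19.511) -> (6.017,22.364) [heading=72, draw]
FD 19: (6.017,22.364) -> (11.889,40.434) [heading=72, draw]
LT 30: heading 72 -> 102
PD: pen down
Final: pos=(11.889,40.434), heading=102, 3 segment(s) drawn

Answer: 102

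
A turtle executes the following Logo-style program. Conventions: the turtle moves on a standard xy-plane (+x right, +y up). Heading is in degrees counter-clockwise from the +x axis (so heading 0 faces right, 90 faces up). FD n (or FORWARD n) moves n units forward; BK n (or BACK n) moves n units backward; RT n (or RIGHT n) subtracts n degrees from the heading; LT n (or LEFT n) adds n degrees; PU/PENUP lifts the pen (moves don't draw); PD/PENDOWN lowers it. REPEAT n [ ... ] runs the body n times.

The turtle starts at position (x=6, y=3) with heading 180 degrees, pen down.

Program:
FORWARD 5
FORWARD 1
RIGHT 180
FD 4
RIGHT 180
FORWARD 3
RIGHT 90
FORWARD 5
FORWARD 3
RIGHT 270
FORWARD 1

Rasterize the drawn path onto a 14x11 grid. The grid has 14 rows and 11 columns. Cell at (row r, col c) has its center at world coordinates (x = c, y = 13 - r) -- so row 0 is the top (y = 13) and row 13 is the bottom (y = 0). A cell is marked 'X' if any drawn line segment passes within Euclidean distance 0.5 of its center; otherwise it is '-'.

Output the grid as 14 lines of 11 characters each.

Segment 0: (6,3) -> (1,3)
Segment 1: (1,3) -> (0,3)
Segment 2: (0,3) -> (4,3)
Segment 3: (4,3) -> (1,3)
Segment 4: (1,3) -> (1,8)
Segment 5: (1,8) -> (1,11)
Segment 6: (1,11) -> (-0,11)

Answer: -----------
-----------
XX---------
-X---------
-X---------
-X---------
-X---------
-X---------
-X---------
-X---------
XXXXXXX----
-----------
-----------
-----------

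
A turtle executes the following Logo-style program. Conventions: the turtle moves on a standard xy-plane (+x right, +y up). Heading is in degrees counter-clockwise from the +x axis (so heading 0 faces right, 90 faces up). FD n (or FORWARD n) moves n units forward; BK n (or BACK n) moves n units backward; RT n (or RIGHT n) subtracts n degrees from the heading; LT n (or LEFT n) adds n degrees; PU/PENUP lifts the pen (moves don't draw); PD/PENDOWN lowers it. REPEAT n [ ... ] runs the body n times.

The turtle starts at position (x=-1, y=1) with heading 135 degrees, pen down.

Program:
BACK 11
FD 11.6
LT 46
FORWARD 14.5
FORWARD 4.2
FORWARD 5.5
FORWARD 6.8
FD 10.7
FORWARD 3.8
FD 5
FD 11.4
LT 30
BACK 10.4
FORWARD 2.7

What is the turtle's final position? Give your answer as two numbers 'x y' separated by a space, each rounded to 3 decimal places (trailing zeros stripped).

Answer: -56.715 4.31

Derivation:
Executing turtle program step by step:
Start: pos=(-1,1), heading=135, pen down
BK 11: (-1,1) -> (6.778,-6.778) [heading=135, draw]
FD 11.6: (6.778,-6.778) -> (-1.424,1.424) [heading=135, draw]
LT 46: heading 135 -> 181
FD 14.5: (-1.424,1.424) -> (-15.922,1.171) [heading=181, draw]
FD 4.2: (-15.922,1.171) -> (-20.121,1.098) [heading=181, draw]
FD 5.5: (-20.121,1.098) -> (-25.621,1.002) [heading=181, draw]
FD 6.8: (-25.621,1.002) -> (-32.42,0.883) [heading=181, draw]
FD 10.7: (-32.42,0.883) -> (-43.118,0.696) [heading=181, draw]
FD 3.8: (-43.118,0.696) -> (-46.917,0.63) [heading=181, draw]
FD 5: (-46.917,0.63) -> (-51.917,0.543) [heading=181, draw]
FD 11.4: (-51.917,0.543) -> (-63.315,0.344) [heading=181, draw]
LT 30: heading 181 -> 211
BK 10.4: (-63.315,0.344) -> (-54.4,5.7) [heading=211, draw]
FD 2.7: (-54.4,5.7) -> (-56.715,4.31) [heading=211, draw]
Final: pos=(-56.715,4.31), heading=211, 12 segment(s) drawn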